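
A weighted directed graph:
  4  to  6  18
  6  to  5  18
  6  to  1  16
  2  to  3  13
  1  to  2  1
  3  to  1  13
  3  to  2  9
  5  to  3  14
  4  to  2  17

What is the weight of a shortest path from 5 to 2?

23

Candidate routes:
5 - 3 - 1 - 2: 14 + 13 + 1 = 28
5 - 3 - 2: 14 + 9 = 23
The minimum is 23.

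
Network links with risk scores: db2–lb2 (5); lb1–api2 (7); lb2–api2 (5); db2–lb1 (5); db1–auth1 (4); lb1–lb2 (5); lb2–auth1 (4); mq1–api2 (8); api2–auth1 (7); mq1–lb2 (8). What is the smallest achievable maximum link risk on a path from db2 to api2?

Comparing a few candidate routes:
db2 → lb1 → api2: max(5, 7) = 7
db2 → lb1 → lb2 → api2: max(5, 5, 5) = 5
db2 → lb2 → api2: max(5, 5) = 5
db2 → lb2 → auth1 → api2: max(5, 4, 7) = 7
db2 → lb2 → lb1 → api2: max(5, 5, 7) = 7
db2 → lb1 → lb2 → auth1 → api2: max(5, 5, 4, 7) = 7
Best route has worst link 5.

5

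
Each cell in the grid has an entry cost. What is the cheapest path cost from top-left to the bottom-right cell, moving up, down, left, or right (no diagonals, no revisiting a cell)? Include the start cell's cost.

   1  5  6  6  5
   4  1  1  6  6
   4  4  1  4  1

Path [0,0] -> [1,0] -> [1,1] -> [1,2] -> [2,2] -> [2,3] -> [2,4]: 1 + 4 + 1 + 1 + 1 + 4 + 1 = 13.

13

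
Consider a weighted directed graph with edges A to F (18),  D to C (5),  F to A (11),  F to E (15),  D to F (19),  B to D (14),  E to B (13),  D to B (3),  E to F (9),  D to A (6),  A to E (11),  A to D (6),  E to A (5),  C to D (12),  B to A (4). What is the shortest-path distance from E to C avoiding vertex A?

Paths from E to C avoiding A:
E-B-D-C: 13 + 14 + 5 = 32
The minimum is 32.

32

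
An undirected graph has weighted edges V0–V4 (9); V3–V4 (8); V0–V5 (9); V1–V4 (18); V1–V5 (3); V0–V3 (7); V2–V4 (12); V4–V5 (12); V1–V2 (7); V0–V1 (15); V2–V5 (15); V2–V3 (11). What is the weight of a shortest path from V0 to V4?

9

Some routes from V0 to V4:
V0-V5-V4: 9 + 12 = 21
V0-V4: 9
V0-V3-V4: 7 + 8 = 15
Best route has total 9.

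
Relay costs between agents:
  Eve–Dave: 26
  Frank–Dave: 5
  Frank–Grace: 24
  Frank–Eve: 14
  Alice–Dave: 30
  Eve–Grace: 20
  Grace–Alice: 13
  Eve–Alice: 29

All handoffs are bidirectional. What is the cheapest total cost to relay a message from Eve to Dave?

19

A few of the Eve→Dave routes:
Eve → Alice → Dave: 29 + 30 = 59
Eve → Dave: 26
Eve → Frank → Dave: 14 + 5 = 19
Eve → Grace → Frank → Dave: 20 + 24 + 5 = 49
The minimum is 19.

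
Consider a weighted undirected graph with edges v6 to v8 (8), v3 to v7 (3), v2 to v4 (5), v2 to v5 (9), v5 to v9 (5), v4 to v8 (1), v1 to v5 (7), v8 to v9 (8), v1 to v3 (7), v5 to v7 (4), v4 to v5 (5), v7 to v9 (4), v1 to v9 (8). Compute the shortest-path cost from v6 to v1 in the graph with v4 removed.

24

Candidate routes:
v6 -> v8 -> v9 -> v1: 8 + 8 + 8 = 24
v6 -> v8 -> v9 -> v7 -> v5 -> v1: 8 + 8 + 4 + 4 + 7 = 31
v6 -> v8 -> v9 -> v7 -> v3 -> v1: 8 + 8 + 4 + 3 + 7 = 30
v6 -> v8 -> v9 -> v5 -> v1: 8 + 8 + 5 + 7 = 28
v6 -> v8 -> v9 -> v5 -> v7 -> v3 -> v1: 8 + 8 + 5 + 4 + 3 + 7 = 35
Shortest: 24.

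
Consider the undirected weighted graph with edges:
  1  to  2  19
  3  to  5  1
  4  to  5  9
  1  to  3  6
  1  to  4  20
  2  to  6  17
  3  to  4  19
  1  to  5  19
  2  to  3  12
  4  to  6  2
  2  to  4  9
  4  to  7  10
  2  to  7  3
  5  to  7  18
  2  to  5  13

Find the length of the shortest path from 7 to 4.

10

Comparing a few candidate routes:
7-4: 10
7-2-5-4: 3 + 13 + 9 = 25
7-2-6-4: 3 + 17 + 2 = 22
7-2-3-5-4: 3 + 12 + 1 + 9 = 25
7-5-4: 18 + 9 = 27
7-2-4: 3 + 9 = 12
The minimum is 10.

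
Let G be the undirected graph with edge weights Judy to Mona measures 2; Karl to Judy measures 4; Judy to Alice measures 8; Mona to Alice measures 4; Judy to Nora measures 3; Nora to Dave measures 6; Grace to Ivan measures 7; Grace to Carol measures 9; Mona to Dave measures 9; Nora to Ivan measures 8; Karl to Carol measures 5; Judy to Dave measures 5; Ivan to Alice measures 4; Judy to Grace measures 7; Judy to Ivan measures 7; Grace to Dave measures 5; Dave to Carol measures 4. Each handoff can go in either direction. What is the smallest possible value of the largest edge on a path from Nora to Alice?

4

Checking several routes:
Nora - Dave - Carol - Karl - Judy - Mona - Alice: max(6, 4, 5, 4, 2, 4) = 6
Nora - Dave - Grace - Judy - Ivan - Alice: max(6, 5, 7, 7, 4) = 7
Nora - Dave - Judy - Mona - Alice: max(6, 5, 2, 4) = 6
Nora - Judy - Mona - Alice: max(3, 2, 4) = 4
Best route has worst link 4.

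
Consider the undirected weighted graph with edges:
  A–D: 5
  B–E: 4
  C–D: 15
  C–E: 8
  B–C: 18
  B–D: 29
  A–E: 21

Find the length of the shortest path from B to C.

Checking several routes:
B→D→C: 29 + 15 = 44
B→C: 18
B→E→C: 4 + 8 = 12
B→E→A→D→C: 4 + 21 + 5 + 15 = 45
Shortest: 12.

12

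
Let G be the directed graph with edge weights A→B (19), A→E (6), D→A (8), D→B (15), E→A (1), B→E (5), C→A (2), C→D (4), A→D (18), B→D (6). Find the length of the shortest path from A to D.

Routes from A to D:
A-B-D: 19 + 6 = 25
A-D: 18
The minimum is 18.

18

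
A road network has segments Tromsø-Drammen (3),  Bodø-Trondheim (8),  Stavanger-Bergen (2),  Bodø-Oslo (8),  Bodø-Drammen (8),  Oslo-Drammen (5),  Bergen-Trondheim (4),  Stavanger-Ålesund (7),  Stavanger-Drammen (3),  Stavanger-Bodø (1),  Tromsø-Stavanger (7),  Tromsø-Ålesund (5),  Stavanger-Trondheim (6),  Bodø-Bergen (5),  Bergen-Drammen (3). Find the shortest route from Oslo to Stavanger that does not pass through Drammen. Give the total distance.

9

Routes from Oslo to Stavanger avoiding Drammen:
Oslo-Bodø-Bergen-Trondheim-Stavanger: 8 + 5 + 4 + 6 = 23
Oslo-Bodø-Stavanger: 8 + 1 = 9
Oslo-Bodø-Trondheim-Stavanger: 8 + 8 + 6 = 22
Oslo-Bodø-Bergen-Stavanger: 8 + 5 + 2 = 15
Oslo-Bodø-Trondheim-Bergen-Stavanger: 8 + 8 + 4 + 2 = 22
The minimum is 9 mi.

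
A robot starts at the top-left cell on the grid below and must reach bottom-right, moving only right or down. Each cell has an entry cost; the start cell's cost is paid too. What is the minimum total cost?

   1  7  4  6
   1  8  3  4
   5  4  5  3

19

Best path: [0,0]→[1,0]→[2,0]→[2,1]→[2,2]→[2,3]
Cost: 1 + 1 + 5 + 4 + 5 + 3 = 19
(Top row then right column would cost 25.)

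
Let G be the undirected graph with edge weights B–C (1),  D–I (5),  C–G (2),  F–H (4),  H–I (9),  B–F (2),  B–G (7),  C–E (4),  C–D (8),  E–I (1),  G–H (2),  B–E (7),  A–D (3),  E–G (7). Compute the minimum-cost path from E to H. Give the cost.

8

Some routes from E to H:
E-I-H: 1 + 9 = 10
E-C-B-F-H: 4 + 1 + 2 + 4 = 11
E-B-C-G-H: 7 + 1 + 2 + 2 = 12
E-G-H: 7 + 2 = 9
E-C-G-H: 4 + 2 + 2 = 8
Shortest: 8.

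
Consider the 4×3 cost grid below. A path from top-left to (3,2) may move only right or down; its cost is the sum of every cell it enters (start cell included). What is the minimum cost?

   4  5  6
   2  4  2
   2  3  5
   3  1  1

13

Cheapest: r0c0 → r1c0 → r2c0 → r2c1 → r3c1 → r3c2
  4 + 2 + 2 + 3 + 1 + 1 = 13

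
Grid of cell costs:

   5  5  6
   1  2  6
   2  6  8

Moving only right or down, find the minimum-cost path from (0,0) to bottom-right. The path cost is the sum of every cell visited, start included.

Take r0c0 -> r1c0 -> r1c1 -> r1c2 -> r2c2 for a total of 5 + 1 + 2 + 6 + 8 = 22.
For comparison, the top-then-right route costs 30.

22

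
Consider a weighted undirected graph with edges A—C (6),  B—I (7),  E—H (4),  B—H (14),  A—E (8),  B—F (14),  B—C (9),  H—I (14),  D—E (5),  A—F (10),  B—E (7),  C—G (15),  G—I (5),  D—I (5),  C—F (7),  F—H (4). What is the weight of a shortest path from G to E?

Some routes from G to E:
G-I-B-H-E: 5 + 7 + 14 + 4 = 30
G-C-A-E: 15 + 6 + 8 = 29
G-I-D-E: 5 + 5 + 5 = 15
G-C-F-H-E: 15 + 7 + 4 + 4 = 30
G-I-B-E: 5 + 7 + 7 = 19
G-I-H-E: 5 + 14 + 4 = 23
The minimum is 15.

15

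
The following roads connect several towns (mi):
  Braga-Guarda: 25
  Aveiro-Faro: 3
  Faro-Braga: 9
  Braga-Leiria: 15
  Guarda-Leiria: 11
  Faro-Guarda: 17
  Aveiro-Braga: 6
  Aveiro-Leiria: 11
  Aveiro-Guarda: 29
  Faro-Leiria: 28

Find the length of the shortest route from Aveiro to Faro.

3

Some routes from Aveiro to Faro:
Aveiro-Braga-Faro: 6 + 9 = 15
Aveiro-Faro: 3
Aveiro-Leiria-Braga-Faro: 11 + 15 + 9 = 35
Aveiro-Leiria-Faro: 11 + 28 = 39
The minimum is 3 mi.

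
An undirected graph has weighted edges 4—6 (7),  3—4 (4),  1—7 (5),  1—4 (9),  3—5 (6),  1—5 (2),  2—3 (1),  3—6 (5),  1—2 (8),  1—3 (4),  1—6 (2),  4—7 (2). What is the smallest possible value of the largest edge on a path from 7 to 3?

Some routes from 7 to 3:
7 → 4 → 3: max(2, 4) = 4
7 → 1 → 6 → 3: max(5, 2, 5) = 5
7 → 1 → 3: max(5, 4) = 5
The minimum achievable maximum is 4.

4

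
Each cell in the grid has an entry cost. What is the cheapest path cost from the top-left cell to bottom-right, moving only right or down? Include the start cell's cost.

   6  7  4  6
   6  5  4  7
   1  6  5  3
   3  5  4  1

26

Take [0,0] [1,0] [2,0] [3,0] [3,1] [3,2] [3,3] for a total of 6 + 6 + 1 + 3 + 5 + 4 + 1 = 26.
(Top row then right column would cost 34.)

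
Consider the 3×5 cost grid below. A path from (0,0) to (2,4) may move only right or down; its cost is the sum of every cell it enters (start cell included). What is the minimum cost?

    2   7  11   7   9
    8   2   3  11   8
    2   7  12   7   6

Path r0c0 -> r0c1 -> r1c1 -> r1c2 -> r1c3 -> r2c3 -> r2c4: 2 + 7 + 2 + 3 + 11 + 7 + 6 = 38.
(Top row then right column would cost 50.)

38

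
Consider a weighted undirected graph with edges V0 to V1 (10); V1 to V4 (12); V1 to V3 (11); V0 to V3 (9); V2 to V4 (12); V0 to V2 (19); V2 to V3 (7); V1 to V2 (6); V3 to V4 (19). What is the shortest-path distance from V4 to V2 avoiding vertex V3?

12

Paths from V4 to V2 avoiding V3:
V4-V1-V2: 12 + 6 = 18
V4-V1-V0-V2: 12 + 10 + 19 = 41
V4-V2: 12
The minimum is 12.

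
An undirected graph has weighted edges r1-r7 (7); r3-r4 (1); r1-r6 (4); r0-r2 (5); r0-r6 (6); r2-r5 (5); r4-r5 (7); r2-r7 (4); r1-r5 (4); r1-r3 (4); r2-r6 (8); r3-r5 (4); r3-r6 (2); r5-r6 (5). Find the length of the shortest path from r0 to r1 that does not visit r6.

14

Paths from r0 to r1 avoiding r6:
r0 -> r2 -> r5 -> r3 -> r1: 5 + 5 + 4 + 4 = 18
r0 -> r2 -> r5 -> r1: 5 + 5 + 4 = 14
r0 -> r2 -> r7 -> r1: 5 + 4 + 7 = 16
r0 -> r2 -> r5 -> r4 -> r3 -> r1: 5 + 5 + 7 + 1 + 4 = 22
Shortest: 14.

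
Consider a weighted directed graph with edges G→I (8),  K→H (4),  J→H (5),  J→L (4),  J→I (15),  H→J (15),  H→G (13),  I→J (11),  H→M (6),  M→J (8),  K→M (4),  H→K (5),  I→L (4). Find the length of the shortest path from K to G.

17

Routes from K to G:
K - H - G: 4 + 13 = 17
K - M - J - H - G: 4 + 8 + 5 + 13 = 30
Shortest: 17.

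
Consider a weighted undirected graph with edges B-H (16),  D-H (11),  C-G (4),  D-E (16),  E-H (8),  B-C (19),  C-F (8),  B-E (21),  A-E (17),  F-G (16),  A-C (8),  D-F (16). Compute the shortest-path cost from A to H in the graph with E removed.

43

Paths from A to H avoiding E:
A→C→G→F→D→H: 8 + 4 + 16 + 16 + 11 = 55
A→C→F→D→H: 8 + 8 + 16 + 11 = 43
A→C→B→H: 8 + 19 + 16 = 43
Shortest: 43.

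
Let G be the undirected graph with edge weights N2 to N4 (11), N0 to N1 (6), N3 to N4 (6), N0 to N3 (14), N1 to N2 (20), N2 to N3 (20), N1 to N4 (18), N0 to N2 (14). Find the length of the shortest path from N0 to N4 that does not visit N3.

24

Candidate routes:
N0→N2→N1→N4: 14 + 20 + 18 = 52
N0→N2→N4: 14 + 11 = 25
N0→N1→N2→N4: 6 + 20 + 11 = 37
N0→N1→N4: 6 + 18 = 24
Best route has total 24.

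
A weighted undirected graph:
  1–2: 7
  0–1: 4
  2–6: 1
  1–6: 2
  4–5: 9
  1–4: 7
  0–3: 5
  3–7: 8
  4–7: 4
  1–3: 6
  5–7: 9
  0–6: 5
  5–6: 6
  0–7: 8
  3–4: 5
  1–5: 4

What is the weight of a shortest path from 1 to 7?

11

A few of the 1→7 routes:
1 - 3 - 7: 6 + 8 = 14
1 - 5 - 7: 4 + 9 = 13
1 - 4 - 7: 7 + 4 = 11
1 - 0 - 7: 4 + 8 = 12
Shortest: 11.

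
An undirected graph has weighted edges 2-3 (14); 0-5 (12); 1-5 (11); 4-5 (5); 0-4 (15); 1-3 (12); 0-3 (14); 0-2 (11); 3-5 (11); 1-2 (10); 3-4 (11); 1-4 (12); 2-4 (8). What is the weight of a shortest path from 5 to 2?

A few of the 5→2 routes:
5-4-2: 5 + 8 = 13
5-0-2: 12 + 11 = 23
5-1-2: 11 + 10 = 21
5-3-2: 11 + 14 = 25
The minimum is 13.

13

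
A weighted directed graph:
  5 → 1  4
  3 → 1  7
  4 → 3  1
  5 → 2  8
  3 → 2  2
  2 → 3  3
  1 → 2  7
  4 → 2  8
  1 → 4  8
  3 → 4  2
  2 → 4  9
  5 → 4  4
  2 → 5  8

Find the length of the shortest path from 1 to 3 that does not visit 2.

Candidate routes:
1 → 4 → 3: 8 + 1 = 9
Best route has total 9.

9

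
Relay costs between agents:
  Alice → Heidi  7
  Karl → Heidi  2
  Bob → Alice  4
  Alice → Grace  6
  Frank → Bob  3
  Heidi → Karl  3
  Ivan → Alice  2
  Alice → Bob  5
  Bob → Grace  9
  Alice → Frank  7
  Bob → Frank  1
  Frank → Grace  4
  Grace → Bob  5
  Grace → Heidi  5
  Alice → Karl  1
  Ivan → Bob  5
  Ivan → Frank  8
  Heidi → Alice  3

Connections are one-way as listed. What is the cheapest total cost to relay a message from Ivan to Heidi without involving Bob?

5

Checking several routes:
Ivan → Frank → Grace → Heidi: 8 + 4 + 5 = 17
Ivan → Alice → Heidi: 2 + 7 = 9
Ivan → Alice → Karl → Heidi: 2 + 1 + 2 = 5
Ivan → Alice → Grace → Heidi: 2 + 6 + 5 = 13
Shortest: 5.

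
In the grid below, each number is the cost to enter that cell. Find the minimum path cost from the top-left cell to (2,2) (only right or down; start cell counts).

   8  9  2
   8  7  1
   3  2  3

23

Take (0,0) -> (0,1) -> (0,2) -> (1,2) -> (2,2) for a total of 8 + 9 + 2 + 1 + 3 = 23.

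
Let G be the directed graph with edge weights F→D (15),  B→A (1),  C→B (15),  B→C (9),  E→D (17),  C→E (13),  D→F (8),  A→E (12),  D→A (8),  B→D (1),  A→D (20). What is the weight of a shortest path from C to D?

16

Routes from C to D:
C → E → D: 13 + 17 = 30
C → B → D: 15 + 1 = 16
C → B → A → D: 15 + 1 + 20 = 36
C → B → A → E → D: 15 + 1 + 12 + 17 = 45
Best route has total 16.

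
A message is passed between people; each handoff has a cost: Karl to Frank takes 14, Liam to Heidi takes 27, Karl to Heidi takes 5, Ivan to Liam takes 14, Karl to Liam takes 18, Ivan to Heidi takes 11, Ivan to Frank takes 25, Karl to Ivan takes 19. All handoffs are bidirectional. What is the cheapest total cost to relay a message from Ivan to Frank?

Checking several routes:
Ivan→Frank: 25
Ivan→Karl→Frank: 19 + 14 = 33
Ivan→Heidi→Karl→Frank: 11 + 5 + 14 = 30
Shortest: 25.

25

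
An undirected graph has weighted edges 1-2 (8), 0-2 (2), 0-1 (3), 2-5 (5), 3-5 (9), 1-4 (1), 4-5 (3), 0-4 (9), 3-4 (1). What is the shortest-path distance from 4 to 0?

A few of the 4→0 routes:
4 - 1 - 0: 1 + 3 = 4
4 - 0: 9
4 - 5 - 2 - 0: 3 + 5 + 2 = 10
Best route has total 4.

4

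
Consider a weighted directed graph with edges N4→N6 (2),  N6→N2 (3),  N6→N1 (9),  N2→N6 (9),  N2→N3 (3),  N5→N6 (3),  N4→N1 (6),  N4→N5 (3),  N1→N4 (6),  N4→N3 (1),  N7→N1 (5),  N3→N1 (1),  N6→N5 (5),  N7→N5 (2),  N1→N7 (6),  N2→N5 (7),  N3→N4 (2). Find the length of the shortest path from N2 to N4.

5

Checking several routes:
N2-N3-N4: 3 + 2 = 5
N2-N6-N1-N4: 9 + 9 + 6 = 24
N2-N3-N1-N4: 3 + 1 + 6 = 10
Best route has total 5.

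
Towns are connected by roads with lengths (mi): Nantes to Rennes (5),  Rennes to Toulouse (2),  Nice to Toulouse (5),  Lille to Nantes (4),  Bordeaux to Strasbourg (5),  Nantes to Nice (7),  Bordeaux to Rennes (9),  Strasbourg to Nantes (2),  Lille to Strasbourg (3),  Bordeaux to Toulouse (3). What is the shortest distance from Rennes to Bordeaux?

Comparing a few candidate routes:
Rennes -> Bordeaux: 9
Rennes -> Nantes -> Lille -> Strasbourg -> Bordeaux: 5 + 4 + 3 + 5 = 17
Rennes -> Nantes -> Nice -> Toulouse -> Bordeaux: 5 + 7 + 5 + 3 = 20
Rennes -> Nantes -> Strasbourg -> Bordeaux: 5 + 2 + 5 = 12
Rennes -> Toulouse -> Bordeaux: 2 + 3 = 5
The minimum is 5 mi.

5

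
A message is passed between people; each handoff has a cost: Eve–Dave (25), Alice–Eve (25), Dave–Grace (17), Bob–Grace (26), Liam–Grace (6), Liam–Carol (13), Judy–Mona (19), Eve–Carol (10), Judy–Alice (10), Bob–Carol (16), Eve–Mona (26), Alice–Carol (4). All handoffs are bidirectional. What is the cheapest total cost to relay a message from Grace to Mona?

52

A few of the Grace→Mona routes:
Grace-Liam-Carol-Alice-Eve-Mona: 6 + 13 + 4 + 25 + 26 = 74
Grace-Liam-Carol-Alice-Judy-Mona: 6 + 13 + 4 + 10 + 19 = 52
Grace-Liam-Carol-Eve-Mona: 6 + 13 + 10 + 26 = 55
Grace-Dave-Eve-Mona: 17 + 25 + 26 = 68
Shortest: 52.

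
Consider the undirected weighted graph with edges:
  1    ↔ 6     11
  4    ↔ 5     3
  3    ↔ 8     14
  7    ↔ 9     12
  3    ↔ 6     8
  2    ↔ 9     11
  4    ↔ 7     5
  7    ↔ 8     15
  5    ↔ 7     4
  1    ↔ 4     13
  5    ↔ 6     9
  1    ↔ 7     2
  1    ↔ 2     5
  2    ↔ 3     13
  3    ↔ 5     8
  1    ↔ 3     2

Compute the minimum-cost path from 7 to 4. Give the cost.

5

Some routes from 7 to 4:
7-4: 5
7-5-4: 4 + 3 = 7
7-1-4: 2 + 13 = 15
7-1-3-5-4: 2 + 2 + 8 + 3 = 15
The minimum is 5.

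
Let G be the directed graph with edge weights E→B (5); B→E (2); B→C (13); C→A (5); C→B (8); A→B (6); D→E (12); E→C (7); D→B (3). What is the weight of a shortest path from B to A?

Paths from B to A:
B → C → A: 13 + 5 = 18
B → E → C → A: 2 + 7 + 5 = 14
Best route has total 14.

14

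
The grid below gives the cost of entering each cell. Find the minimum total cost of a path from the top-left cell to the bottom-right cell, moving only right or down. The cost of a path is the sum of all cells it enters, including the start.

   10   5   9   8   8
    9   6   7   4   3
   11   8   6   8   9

One optimal route is [0,0] → [0,1] → [1,1] → [1,2] → [1,3] → [1,4] → [2,4].
Its cost is 10 + 5 + 6 + 7 + 4 + 3 + 9 = 44.
(Top row then right column would cost 52.)

44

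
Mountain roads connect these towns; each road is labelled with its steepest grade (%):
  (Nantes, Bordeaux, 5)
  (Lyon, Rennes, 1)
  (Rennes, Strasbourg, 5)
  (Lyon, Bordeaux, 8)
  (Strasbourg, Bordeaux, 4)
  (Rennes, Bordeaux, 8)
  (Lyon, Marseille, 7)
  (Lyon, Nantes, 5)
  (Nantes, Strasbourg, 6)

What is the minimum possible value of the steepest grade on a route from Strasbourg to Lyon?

Comparing a few candidate routes:
Strasbourg - Bordeaux - Nantes - Lyon: max(4, 5, 5) = 5
Strasbourg - Rennes - Lyon: max(5, 1) = 5
Strasbourg - Nantes - Lyon: max(6, 5) = 6
The minimum achievable maximum is 5%.

5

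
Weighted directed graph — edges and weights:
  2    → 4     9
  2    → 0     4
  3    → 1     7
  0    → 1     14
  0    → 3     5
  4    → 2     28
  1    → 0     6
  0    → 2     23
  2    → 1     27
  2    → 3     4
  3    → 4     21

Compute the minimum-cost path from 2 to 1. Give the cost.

11

Candidate routes:
2→3→1: 4 + 7 = 11
2→1: 27
2→0→3→1: 4 + 5 + 7 = 16
2→0→1: 4 + 14 = 18
Shortest: 11.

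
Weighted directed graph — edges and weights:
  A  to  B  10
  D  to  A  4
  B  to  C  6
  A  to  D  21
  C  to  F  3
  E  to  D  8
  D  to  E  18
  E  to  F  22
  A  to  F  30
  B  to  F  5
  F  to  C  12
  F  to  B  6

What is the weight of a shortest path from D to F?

Candidate routes:
D→A→B→F: 4 + 10 + 5 = 19
D→A→B→C→F: 4 + 10 + 6 + 3 = 23
D→A→F: 4 + 30 = 34
D→E→F: 18 + 22 = 40
Shortest: 19.

19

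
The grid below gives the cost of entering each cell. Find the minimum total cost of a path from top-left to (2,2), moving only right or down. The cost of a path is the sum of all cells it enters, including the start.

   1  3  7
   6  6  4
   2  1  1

Path (0,0) (1,0) (2,0) (2,1) (2,2): 1 + 6 + 2 + 1 + 1 = 11.
For comparison, the top-then-right route costs 16.

11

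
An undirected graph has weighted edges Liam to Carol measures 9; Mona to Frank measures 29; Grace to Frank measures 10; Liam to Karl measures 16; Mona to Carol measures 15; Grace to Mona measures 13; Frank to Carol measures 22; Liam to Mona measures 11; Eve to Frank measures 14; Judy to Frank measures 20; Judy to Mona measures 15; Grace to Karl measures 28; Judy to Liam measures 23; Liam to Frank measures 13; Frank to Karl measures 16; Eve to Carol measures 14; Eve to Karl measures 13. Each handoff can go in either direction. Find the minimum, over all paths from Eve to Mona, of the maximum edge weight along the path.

14

Comparing a few candidate routes:
Eve - Frank - Liam - Mona: max(14, 13, 11) = 14
Eve - Carol - Liam - Mona: max(14, 9, 11) = 14
Eve - Frank - Grace - Mona: max(14, 10, 13) = 14
Eve - Carol - Liam - Frank - Grace - Mona: max(14, 9, 13, 10, 13) = 14
Best route has worst link 14.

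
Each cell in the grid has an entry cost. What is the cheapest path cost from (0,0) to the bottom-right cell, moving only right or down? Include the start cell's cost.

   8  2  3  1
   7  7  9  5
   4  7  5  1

Cheapest: r0c0 → r0c1 → r0c2 → r0c3 → r1c3 → r2c3
  8 + 2 + 3 + 1 + 5 + 1 = 20

20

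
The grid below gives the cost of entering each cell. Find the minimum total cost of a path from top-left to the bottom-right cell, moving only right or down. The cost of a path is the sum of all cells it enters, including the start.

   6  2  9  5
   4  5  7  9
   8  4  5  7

29

Path (0,0) -> (0,1) -> (1,1) -> (2,1) -> (2,2) -> (2,3): 6 + 2 + 5 + 4 + 5 + 7 = 29.
(Top row then right column would cost 38.)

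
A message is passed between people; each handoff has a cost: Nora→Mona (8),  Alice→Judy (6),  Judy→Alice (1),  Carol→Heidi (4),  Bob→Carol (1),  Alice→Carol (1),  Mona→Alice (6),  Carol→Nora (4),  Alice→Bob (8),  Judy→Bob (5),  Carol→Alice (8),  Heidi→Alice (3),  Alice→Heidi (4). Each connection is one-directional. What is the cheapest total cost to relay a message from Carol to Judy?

13

Paths from Carol to Judy:
Carol -> Alice -> Judy: 8 + 6 = 14
Carol -> Nora -> Mona -> Alice -> Judy: 4 + 8 + 6 + 6 = 24
Carol -> Heidi -> Alice -> Judy: 4 + 3 + 6 = 13
Best route has total 13.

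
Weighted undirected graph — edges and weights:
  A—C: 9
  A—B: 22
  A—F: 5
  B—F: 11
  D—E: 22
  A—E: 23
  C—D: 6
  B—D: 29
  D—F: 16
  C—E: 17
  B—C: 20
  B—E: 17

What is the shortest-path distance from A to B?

16

Comparing a few candidate routes:
A → F → B: 5 + 11 = 16
A → B: 22
A → C → E → B: 9 + 17 + 17 = 43
A → C → D → F → B: 9 + 6 + 16 + 11 = 42
A → C → B: 9 + 20 = 29
A → E → B: 23 + 17 = 40
Best route has total 16.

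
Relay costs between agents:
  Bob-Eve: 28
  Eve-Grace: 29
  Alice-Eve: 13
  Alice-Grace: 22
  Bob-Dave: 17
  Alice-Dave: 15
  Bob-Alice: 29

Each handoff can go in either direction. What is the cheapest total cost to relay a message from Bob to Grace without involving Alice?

57

Routes from Bob to Grace avoiding Alice:
Bob -> Eve -> Grace: 28 + 29 = 57
Best route has total 57.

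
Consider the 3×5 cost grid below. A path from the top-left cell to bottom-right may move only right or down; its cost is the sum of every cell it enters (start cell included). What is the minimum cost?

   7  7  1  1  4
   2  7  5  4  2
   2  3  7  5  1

23

Take [0,0] → [0,1] → [0,2] → [0,3] → [0,4] → [1,4] → [2,4] for a total of 7 + 7 + 1 + 1 + 4 + 2 + 1 = 23.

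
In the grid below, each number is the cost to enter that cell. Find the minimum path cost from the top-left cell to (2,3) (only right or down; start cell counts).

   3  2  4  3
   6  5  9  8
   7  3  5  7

25

Take (0,0) (0,1) (1,1) (2,1) (2,2) (2,3) for a total of 3 + 2 + 5 + 3 + 5 + 7 = 25.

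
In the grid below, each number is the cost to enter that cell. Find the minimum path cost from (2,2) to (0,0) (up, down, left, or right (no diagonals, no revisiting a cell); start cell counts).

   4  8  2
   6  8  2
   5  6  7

23

Cheapest: (2,2) (1,2) (0,2) (0,1) (0,0)
  7 + 2 + 2 + 8 + 4 = 23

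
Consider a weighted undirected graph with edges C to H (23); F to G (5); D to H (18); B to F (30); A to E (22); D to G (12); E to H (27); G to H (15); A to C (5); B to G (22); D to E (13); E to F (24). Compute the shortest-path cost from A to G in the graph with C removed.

47

Routes from A to G avoiding C:
A-E-D-G: 22 + 13 + 12 = 47
A-E-D-H-G: 22 + 13 + 18 + 15 = 68
A-E-F-G: 22 + 24 + 5 = 51
A-E-F-B-G: 22 + 24 + 30 + 22 = 98
A-E-H-D-G: 22 + 27 + 18 + 12 = 79
A-E-H-G: 22 + 27 + 15 = 64
Best route has total 47.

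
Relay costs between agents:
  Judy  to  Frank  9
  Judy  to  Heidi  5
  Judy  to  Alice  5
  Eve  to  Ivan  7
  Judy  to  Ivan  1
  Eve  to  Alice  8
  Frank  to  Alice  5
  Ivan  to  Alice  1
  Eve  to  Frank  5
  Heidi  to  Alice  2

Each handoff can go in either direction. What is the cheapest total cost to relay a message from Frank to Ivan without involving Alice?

10

Candidate routes:
Frank→Judy→Ivan: 9 + 1 = 10
Frank→Eve→Ivan: 5 + 7 = 12
Shortest: 10.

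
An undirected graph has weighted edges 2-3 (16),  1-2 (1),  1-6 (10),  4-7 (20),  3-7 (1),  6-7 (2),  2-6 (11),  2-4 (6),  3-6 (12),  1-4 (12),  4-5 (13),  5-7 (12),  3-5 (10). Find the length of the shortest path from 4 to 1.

7

Comparing a few candidate routes:
4 - 2 - 6 - 1: 6 + 11 + 10 = 27
4 - 7 - 6 - 1: 20 + 2 + 10 = 32
4 - 2 - 1: 6 + 1 = 7
4 - 1: 12
The minimum is 7.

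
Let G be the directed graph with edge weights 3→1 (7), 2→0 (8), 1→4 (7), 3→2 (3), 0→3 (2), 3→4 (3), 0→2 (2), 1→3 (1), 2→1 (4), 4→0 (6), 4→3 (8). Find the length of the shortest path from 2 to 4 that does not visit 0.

8

Routes from 2 to 4 avoiding 0:
2→1→3→4: 4 + 1 + 3 = 8
2→1→4: 4 + 7 = 11
The minimum is 8.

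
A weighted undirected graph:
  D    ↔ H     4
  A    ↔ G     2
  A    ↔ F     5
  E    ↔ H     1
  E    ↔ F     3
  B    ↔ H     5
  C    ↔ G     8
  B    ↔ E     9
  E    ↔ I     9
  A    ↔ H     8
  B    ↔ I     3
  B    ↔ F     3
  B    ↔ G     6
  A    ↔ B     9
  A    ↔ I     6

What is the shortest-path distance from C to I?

16

Some routes from C to I:
C → G → B → I: 8 + 6 + 3 = 17
C → G → A → I: 8 + 2 + 6 = 16
C → G → A → F → B → I: 8 + 2 + 5 + 3 + 3 = 21
Shortest: 16.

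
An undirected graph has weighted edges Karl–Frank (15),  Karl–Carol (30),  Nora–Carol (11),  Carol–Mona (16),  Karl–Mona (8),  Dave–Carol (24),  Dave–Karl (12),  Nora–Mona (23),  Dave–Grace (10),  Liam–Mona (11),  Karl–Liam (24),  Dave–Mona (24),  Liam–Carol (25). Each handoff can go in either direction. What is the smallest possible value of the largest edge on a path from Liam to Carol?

Comparing a few candidate routes:
Liam - Karl - Mona - Carol: max(24, 8, 16) = 24
Liam - Karl - Mona - Dave - Carol: max(24, 8, 24, 24) = 24
Liam - Mona - Karl - Dave - Carol: max(11, 8, 12, 24) = 24
Liam - Mona - Nora - Carol: max(11, 23, 11) = 23
Liam - Mona - Dave - Carol: max(11, 24, 24) = 24
Liam - Mona - Carol: max(11, 16) = 16
Best route has worst link 16.

16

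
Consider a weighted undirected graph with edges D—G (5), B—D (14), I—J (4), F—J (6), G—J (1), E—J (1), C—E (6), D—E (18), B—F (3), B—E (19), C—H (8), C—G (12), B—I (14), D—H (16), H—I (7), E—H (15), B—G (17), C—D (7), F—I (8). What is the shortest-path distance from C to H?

A few of the C→H routes:
C -> D -> H: 7 + 16 = 23
C -> E -> J -> I -> H: 6 + 1 + 4 + 7 = 18
C -> E -> H: 6 + 15 = 21
C -> H: 8
The minimum is 8.

8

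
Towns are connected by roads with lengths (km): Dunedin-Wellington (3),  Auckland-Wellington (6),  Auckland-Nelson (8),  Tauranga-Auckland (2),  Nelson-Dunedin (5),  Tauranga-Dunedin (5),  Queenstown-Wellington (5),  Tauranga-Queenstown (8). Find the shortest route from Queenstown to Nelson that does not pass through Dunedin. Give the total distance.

Paths from Queenstown to Nelson avoiding Dunedin:
Queenstown -> Wellington -> Auckland -> Nelson: 5 + 6 + 8 = 19
Queenstown -> Tauranga -> Auckland -> Nelson: 8 + 2 + 8 = 18
Best route has total 18 km.

18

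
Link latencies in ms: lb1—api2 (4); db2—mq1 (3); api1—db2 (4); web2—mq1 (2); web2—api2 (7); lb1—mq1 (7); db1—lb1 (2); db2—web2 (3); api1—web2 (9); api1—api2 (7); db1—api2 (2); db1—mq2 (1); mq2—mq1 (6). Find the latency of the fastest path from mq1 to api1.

Checking several routes:
mq1→db2→api1: 3 + 4 = 7
mq1→web2→db2→api1: 2 + 3 + 4 = 9
mq1→web2→api1: 2 + 9 = 11
Best route has total 7 ms.

7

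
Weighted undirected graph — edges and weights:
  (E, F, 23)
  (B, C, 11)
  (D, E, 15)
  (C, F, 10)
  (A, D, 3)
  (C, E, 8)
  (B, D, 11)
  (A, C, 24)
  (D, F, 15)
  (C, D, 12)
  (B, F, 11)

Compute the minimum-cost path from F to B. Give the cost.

Comparing a few candidate routes:
F -> B: 11
F -> D -> B: 15 + 11 = 26
F -> C -> B: 10 + 11 = 21
Best route has total 11.

11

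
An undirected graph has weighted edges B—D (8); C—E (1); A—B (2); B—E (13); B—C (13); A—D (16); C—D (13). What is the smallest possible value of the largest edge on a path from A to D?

Routes from A to D:
A-B-C-D: max(2, 13, 13) = 13
A-B-D: max(2, 8) = 8
A-D: max(16) = 16
A-B-E-C-D: max(2, 13, 1, 13) = 13
Best route has worst link 8.

8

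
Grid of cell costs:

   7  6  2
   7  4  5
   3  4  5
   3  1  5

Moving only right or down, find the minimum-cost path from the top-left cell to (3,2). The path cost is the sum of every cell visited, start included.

26

Best path: (0,0) -> (1,0) -> (2,0) -> (3,0) -> (3,1) -> (3,2)
Cost: 7 + 7 + 3 + 3 + 1 + 5 = 26
For comparison, the top-then-right route costs 30.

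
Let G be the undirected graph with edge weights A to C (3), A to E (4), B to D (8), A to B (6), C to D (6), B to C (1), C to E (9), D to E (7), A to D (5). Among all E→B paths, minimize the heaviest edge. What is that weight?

4

Some routes from E to B:
E → A → C → B: max(4, 3, 1) = 4
E → D → C → A → B: max(7, 6, 3, 6) = 7
E → A → D → C → B: max(4, 5, 6, 1) = 6
E → D → C → B: max(7, 6, 1) = 7
E → A → B: max(4, 6) = 6
The minimum achievable maximum is 4.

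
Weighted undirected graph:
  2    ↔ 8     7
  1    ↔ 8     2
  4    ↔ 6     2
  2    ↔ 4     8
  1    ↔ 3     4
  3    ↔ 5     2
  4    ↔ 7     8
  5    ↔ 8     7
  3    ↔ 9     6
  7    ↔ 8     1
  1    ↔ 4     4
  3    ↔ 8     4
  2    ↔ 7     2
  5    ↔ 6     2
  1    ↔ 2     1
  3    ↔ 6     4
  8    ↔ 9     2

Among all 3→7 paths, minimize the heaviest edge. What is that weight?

4

Comparing a few candidate routes:
3 -> 8 -> 1 -> 2 -> 7: max(4, 2, 1, 2) = 4
3 -> 5 -> 6 -> 4 -> 1 -> 2 -> 7: max(2, 2, 2, 4, 1, 2) = 4
3 -> 5 -> 6 -> 4 -> 1 -> 8 -> 7: max(2, 2, 2, 4, 2, 1) = 4
3 -> 1 -> 8 -> 7: max(4, 2, 1) = 4
3 -> 8 -> 7: max(4, 1) = 4
The minimum achievable maximum is 4.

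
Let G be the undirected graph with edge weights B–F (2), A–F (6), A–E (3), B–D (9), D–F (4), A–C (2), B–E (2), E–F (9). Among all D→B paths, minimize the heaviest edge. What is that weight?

Routes from D to B:
D → B: max(9) = 9
D → F → E → B: max(4, 9, 2) = 9
D → F → A → E → B: max(4, 6, 3, 2) = 6
D → F → B: max(4, 2) = 4
The minimum achievable maximum is 4.

4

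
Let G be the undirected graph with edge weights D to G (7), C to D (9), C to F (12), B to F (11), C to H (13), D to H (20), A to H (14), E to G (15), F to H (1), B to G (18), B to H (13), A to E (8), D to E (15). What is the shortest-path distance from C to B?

A few of the C→B routes:
C - F - H - B: 12 + 1 + 13 = 26
C - H - F - B: 13 + 1 + 11 = 25
C - F - B: 12 + 11 = 23
Best route has total 23.

23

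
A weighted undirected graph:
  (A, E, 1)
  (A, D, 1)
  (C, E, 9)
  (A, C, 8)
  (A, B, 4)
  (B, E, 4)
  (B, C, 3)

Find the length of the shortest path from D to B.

5

A few of the D→B routes:
D -> A -> E -> B: 1 + 1 + 4 = 6
D -> A -> C -> B: 1 + 8 + 3 = 12
D -> A -> B: 1 + 4 = 5
The minimum is 5.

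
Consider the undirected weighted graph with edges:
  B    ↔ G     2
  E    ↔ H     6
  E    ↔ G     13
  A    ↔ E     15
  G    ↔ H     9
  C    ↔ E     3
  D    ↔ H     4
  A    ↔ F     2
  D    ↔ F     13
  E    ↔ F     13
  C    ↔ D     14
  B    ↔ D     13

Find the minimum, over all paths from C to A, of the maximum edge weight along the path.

Checking several routes:
C→E→F→A: max(3, 13, 2) = 13
C→E→G→H→D→F→A: max(3, 13, 9, 4, 13, 2) = 13
C→E→G→B→D→F→A: max(3, 13, 2, 13, 13, 2) = 13
The minimum achievable maximum is 13.

13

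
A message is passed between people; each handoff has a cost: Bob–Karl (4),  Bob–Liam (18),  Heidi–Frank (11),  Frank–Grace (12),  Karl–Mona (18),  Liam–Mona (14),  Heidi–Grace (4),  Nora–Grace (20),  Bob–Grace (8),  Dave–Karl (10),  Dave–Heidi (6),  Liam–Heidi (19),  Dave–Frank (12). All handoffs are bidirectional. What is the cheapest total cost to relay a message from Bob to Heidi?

12

Some routes from Bob to Heidi:
Bob-Karl-Dave-Heidi: 4 + 10 + 6 = 20
Bob-Karl-Dave-Frank-Heidi: 4 + 10 + 12 + 11 = 37
Bob-Liam-Heidi: 18 + 19 = 37
Bob-Grace-Heidi: 8 + 4 = 12
Bob-Grace-Frank-Dave-Heidi: 8 + 12 + 12 + 6 = 38
Bob-Grace-Frank-Heidi: 8 + 12 + 11 = 31
Shortest: 12.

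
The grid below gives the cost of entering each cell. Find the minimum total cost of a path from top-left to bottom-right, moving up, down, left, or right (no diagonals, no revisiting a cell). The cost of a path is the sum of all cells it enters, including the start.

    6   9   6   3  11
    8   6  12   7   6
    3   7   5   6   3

Take r0c0 → r1c0 → r2c0 → r2c1 → r2c2 → r2c3 → r2c4 for a total of 6 + 8 + 3 + 7 + 5 + 6 + 3 = 38.

38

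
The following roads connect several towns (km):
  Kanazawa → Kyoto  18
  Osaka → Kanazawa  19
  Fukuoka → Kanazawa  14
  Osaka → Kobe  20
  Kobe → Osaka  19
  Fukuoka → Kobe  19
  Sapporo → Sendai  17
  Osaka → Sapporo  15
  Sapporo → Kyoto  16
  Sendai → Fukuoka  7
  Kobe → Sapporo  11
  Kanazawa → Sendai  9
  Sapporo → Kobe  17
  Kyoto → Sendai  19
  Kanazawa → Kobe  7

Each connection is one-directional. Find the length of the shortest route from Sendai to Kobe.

Candidate routes:
Sendai → Fukuoka → Kanazawa → Kobe: 7 + 14 + 7 = 28
Sendai → Fukuoka → Kobe: 7 + 19 = 26
The minimum is 26 km.

26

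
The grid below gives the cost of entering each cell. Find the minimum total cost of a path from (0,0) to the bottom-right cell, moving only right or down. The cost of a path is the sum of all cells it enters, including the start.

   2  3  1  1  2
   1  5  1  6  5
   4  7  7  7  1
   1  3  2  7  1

16

Best path: r0c0→r0c1→r0c2→r0c3→r0c4→r1c4→r2c4→r3c4
Cost: 2 + 3 + 1 + 1 + 2 + 5 + 1 + 1 = 16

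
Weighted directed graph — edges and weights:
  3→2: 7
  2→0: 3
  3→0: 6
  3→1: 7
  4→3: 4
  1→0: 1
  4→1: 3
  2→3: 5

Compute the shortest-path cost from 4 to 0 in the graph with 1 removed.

10

Paths from 4 to 0 avoiding 1:
4→3→0: 4 + 6 = 10
4→3→2→0: 4 + 7 + 3 = 14
Best route has total 10.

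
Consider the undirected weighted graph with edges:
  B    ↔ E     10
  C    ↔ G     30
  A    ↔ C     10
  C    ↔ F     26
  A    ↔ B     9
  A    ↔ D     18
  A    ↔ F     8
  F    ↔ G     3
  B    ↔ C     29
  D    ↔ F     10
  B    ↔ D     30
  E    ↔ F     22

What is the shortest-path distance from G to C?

Checking several routes:
G -> F -> A -> C: 3 + 8 + 10 = 21
G -> F -> C: 3 + 26 = 29
G -> C: 30
The minimum is 21.

21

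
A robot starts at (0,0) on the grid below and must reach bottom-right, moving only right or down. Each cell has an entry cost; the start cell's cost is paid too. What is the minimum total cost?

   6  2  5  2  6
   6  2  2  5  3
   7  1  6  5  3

Take r0c0→r0c1→r1c1→r1c2→r1c3→r1c4→r2c4 for a total of 6 + 2 + 2 + 2 + 5 + 3 + 3 = 23.
For comparison, the top-then-right route costs 27.

23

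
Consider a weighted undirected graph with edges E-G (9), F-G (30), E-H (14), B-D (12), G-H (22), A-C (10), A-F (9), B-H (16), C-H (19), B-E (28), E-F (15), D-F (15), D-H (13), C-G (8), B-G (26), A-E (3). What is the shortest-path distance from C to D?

Comparing a few candidate routes:
C -> A -> E -> H -> D: 10 + 3 + 14 + 13 = 40
C -> G -> H -> D: 8 + 22 + 13 = 43
C -> H -> D: 19 + 13 = 32
C -> A -> F -> D: 10 + 9 + 15 = 34
The minimum is 32.

32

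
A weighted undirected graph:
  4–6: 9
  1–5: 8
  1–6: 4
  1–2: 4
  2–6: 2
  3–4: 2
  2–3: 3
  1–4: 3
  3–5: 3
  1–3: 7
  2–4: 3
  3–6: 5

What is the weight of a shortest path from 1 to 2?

4

Checking several routes:
1 -> 6 -> 2: 4 + 2 = 6
1 -> 4 -> 2: 3 + 3 = 6
1 -> 2: 4
Best route has total 4.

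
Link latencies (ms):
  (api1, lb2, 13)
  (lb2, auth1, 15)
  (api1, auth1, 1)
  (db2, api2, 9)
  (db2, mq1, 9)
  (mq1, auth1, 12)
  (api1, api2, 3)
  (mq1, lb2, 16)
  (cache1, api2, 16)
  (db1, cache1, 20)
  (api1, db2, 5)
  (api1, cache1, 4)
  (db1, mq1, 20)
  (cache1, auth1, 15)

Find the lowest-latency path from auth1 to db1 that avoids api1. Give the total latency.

32

A few of the auth1→db1 routes:
auth1 -> mq1 -> db1: 12 + 20 = 32
auth1 -> lb2 -> mq1 -> db1: 15 + 16 + 20 = 51
auth1 -> cache1 -> db1: 15 + 20 = 35
The minimum is 32 ms.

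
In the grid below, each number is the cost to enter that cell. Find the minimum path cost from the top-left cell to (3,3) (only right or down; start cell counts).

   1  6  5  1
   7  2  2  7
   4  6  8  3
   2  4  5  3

One optimal route is [0,0]→[0,1]→[1,1]→[1,2]→[1,3]→[2,3]→[3,3].
Its cost is 1 + 6 + 2 + 2 + 7 + 3 + 3 = 24.
(Top row then right column would cost 26.)

24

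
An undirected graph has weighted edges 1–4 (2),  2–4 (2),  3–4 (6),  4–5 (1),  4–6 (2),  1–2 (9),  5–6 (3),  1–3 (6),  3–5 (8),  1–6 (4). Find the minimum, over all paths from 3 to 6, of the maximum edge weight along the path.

Comparing a few candidate routes:
3 → 4 → 1 → 6: max(6, 2, 4) = 6
3 → 4 → 6: max(6, 2) = 6
3 → 4 → 5 → 6: max(6, 1, 3) = 6
Best route has worst link 6.

6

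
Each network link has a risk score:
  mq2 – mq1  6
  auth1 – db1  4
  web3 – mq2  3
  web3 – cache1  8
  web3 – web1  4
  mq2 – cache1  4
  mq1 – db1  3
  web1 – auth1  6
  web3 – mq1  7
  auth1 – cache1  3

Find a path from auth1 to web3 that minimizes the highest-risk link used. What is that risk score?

A few of the auth1→web3 routes:
auth1 -> db1 -> mq1 -> mq2 -> web3: max(4, 3, 6, 3) = 6
auth1 -> web1 -> web3: max(6, 4) = 6
auth1 -> cache1 -> mq2 -> web3: max(3, 4, 3) = 4
auth1 -> db1 -> mq1 -> web3: max(4, 3, 7) = 7
The minimum achievable maximum is 4.

4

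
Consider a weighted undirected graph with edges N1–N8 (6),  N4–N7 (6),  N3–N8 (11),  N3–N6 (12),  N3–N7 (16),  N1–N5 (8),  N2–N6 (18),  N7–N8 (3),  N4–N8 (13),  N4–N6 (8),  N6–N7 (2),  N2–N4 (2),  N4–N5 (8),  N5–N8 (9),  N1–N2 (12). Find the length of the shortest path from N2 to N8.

A few of the N2→N8 routes:
N2 -> N1 -> N8: 12 + 6 = 18
N2 -> N6 -> N7 -> N8: 18 + 2 + 3 = 23
N2 -> N4 -> N8: 2 + 13 = 15
N2 -> N4 -> N5 -> N8: 2 + 8 + 9 = 19
N2 -> N4 -> N7 -> N8: 2 + 6 + 3 = 11
N2 -> N4 -> N6 -> N7 -> N8: 2 + 8 + 2 + 3 = 15
The minimum is 11.

11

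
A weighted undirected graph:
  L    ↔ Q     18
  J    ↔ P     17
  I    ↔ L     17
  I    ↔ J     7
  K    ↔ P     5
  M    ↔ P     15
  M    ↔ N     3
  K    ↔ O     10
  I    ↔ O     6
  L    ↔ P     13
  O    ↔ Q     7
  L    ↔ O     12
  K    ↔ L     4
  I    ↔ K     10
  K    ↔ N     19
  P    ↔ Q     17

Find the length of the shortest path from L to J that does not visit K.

24

Comparing a few candidate routes:
L -> Q -> O -> I -> J: 18 + 7 + 6 + 7 = 38
L -> P -> J: 13 + 17 = 30
L -> I -> J: 17 + 7 = 24
L -> O -> I -> J: 12 + 6 + 7 = 25
L -> P -> Q -> O -> I -> J: 13 + 17 + 7 + 6 + 7 = 50
The minimum is 24.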